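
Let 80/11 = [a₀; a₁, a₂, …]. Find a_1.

80 = 7·11 + 3   →  a_0 = 7
11 = 3·3 + 2   →  a_1 = 3

3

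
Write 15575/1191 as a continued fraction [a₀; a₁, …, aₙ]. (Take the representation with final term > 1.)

[13; 12, 1, 17, 2, 2]

15575 = 13·1191 + 92
1191 = 12·92 + 87
92 = 1·87 + 5
87 = 17·5 + 2
5 = 2·2 + 1
2 = 2·1 + 0  (stop)
So 15575/1191 = [13; 12, 1, 17, 2, 2].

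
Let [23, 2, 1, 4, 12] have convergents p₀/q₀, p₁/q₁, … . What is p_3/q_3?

327/14

Using pₖ = aₖpₖ₋₁ + pₖ₋₂, qₖ = aₖqₖ₋₁ + qₖ₋₂ (with p₋₁=1, p₋₂=0, q₋₁=0, q₋₂=1):
  k=0: a=23, p=23, q=1
  k=1: a=2, p=47, q=2
  k=2: a=1, p=70, q=3
  k=3: a=4, p=327, q=14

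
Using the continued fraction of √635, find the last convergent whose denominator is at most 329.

6325/251

√635 = [25; 5, 50, …] (period length 2).
Convergents:
  p_0/q_0 = 25/1
  p_1/q_1 = 126/5
  p_2/q_2 = 6325/251
  p_3/q_3 = 31751/1260
q_2 = 251 ≤ 329 < 1260 = q_3, so the answer is 6325/251.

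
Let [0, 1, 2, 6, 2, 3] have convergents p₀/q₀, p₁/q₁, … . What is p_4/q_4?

Using pₖ = aₖpₖ₋₁ + pₖ₋₂, qₖ = aₖqₖ₋₁ + qₖ₋₂ (with p₋₁=1, p₋₂=0, q₋₁=0, q₋₂=1):
  k=0: a=0, p=0, q=1
  k=1: a=1, p=1, q=1
  k=2: a=2, p=2, q=3
  k=3: a=6, p=13, q=19
  k=4: a=2, p=28, q=41

28/41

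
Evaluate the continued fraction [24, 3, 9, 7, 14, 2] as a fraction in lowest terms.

141722/5827

Using pₖ = aₖpₖ₋₁ + pₖ₋₂ and qₖ = aₖqₖ₋₁ + qₖ₋₂:
  k=0: a=24, p=24, q=1
  k=1: a=3, p=73, q=3
  k=2: a=9, p=681, q=28
  k=3: a=7, p=4840, q=199
  k=4: a=14, p=68441, q=2814
  k=5: a=2, p=141722, q=5827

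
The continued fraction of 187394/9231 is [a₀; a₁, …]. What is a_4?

187394 = 20·9231 + 2774   →  a_0 = 20
9231 = 3·2774 + 909   →  a_1 = 3
2774 = 3·909 + 47   →  a_2 = 3
909 = 19·47 + 16   →  a_3 = 19
47 = 2·16 + 15   →  a_4 = 2

2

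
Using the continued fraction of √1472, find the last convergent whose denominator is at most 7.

115/3

√1472 = [38; 2, 1, 2, 1, 2, 76, …] (period length 6).
Convergents:
  p_0/q_0 = 38/1
  p_1/q_1 = 77/2
  p_2/q_2 = 115/3
  p_3/q_3 = 307/8
q_2 = 3 ≤ 7 < 8 = q_3, so the answer is 115/3.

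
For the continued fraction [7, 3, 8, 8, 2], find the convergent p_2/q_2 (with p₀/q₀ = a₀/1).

183/25

Using pₖ = aₖpₖ₋₁ + pₖ₋₂, qₖ = aₖqₖ₋₁ + qₖ₋₂ (with p₋₁=1, p₋₂=0, q₋₁=0, q₋₂=1):
  k=0: a=7, p=7, q=1
  k=1: a=3, p=22, q=3
  k=2: a=8, p=183, q=25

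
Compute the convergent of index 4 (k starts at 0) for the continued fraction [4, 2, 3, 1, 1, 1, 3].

71/16

Using pₖ = aₖpₖ₋₁ + pₖ₋₂, qₖ = aₖqₖ₋₁ + qₖ₋₂ (with p₋₁=1, p₋₂=0, q₋₁=0, q₋₂=1):
  k=0: a=4, p=4, q=1
  k=1: a=2, p=9, q=2
  k=2: a=3, p=31, q=7
  k=3: a=1, p=40, q=9
  k=4: a=1, p=71, q=16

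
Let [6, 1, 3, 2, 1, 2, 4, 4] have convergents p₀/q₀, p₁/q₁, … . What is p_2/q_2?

27/4

Using pₖ = aₖpₖ₋₁ + pₖ₋₂, qₖ = aₖqₖ₋₁ + qₖ₋₂ (with p₋₁=1, p₋₂=0, q₋₁=0, q₋₂=1):
  k=0: a=6, p=6, q=1
  k=1: a=1, p=7, q=1
  k=2: a=3, p=27, q=4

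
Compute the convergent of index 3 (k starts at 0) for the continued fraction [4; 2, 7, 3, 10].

Using pₖ = aₖpₖ₋₁ + pₖ₋₂, qₖ = aₖqₖ₋₁ + qₖ₋₂ (with p₋₁=1, p₋₂=0, q₋₁=0, q₋₂=1):
  k=0: a=4, p=4, q=1
  k=1: a=2, p=9, q=2
  k=2: a=7, p=67, q=15
  k=3: a=3, p=210, q=47

210/47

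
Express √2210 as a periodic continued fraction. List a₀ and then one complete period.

[47; 94]

a₀ = ⌊√2210⌋ = 47.
With m₀=0, d₀=1 and mₖ₊₁ = dₖaₖ − mₖ, dₖ₊₁ = (n − mₖ₊₁²)/dₖ, aₖ₊₁ = ⌊(a₀+mₖ₊₁)/dₖ₊₁⌋:
  k=1: m=47, d=1, a=94
d=1 and a=2a₀=94 at k=1, so the next step gives (m, d) = (47, 1) again — its k=1 value — and the period has length 1.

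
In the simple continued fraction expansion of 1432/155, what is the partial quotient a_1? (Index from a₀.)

4

1432 = 9·155 + 37   →  a_0 = 9
155 = 4·37 + 7   →  a_1 = 4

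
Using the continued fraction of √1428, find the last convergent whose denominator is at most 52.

√1428 = [37; 1, 3, 1, 2, 1, 3, 1, 74, …] (period length 8).
Convergents:
  p_0/q_0 = 37/1
  p_1/q_1 = 38/1
  p_2/q_2 = 151/4
  p_3/q_3 = 189/5
  p_4/q_4 = 529/14
  p_5/q_5 = 718/19
  p_6/q_6 = 2683/71
q_5 = 19 ≤ 52 < 71 = q_6, so the answer is 718/19.

718/19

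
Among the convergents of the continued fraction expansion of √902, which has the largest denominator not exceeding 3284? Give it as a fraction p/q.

√902 = [30; 30, 60, …] (period length 2).
Convergents:
  p_0/q_0 = 30/1
  p_1/q_1 = 901/30
  p_2/q_2 = 54090/1801
  p_3/q_3 = 1623601/54060
q_2 = 1801 ≤ 3284 < 54060 = q_3, so the answer is 54090/1801.

54090/1801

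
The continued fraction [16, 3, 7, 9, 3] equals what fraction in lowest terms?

Using pₖ = aₖpₖ₋₁ + pₖ₋₂ and qₖ = aₖqₖ₋₁ + qₖ₋₂:
  k=0: a=16, p=16, q=1
  k=1: a=3, p=49, q=3
  k=2: a=7, p=359, q=22
  k=3: a=9, p=3280, q=201
  k=4: a=3, p=10199, q=625

10199/625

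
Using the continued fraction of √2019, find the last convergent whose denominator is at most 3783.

60615/1349

√2019 = [44; 1, 13, 1, 88, …] (period length 4).
Convergents:
  p_0/q_0 = 44/1
  p_1/q_1 = 45/1
  p_2/q_2 = 629/14
  p_3/q_3 = 674/15
  p_4/q_4 = 59941/1334
  p_5/q_5 = 60615/1349
  p_6/q_6 = 847936/18871
q_5 = 1349 ≤ 3783 < 18871 = q_6, so the answer is 60615/1349.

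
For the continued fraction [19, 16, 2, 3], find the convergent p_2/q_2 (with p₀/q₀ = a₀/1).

Using pₖ = aₖpₖ₋₁ + pₖ₋₂, qₖ = aₖqₖ₋₁ + qₖ₋₂ (with p₋₁=1, p₋₂=0, q₋₁=0, q₋₂=1):
  k=0: a=19, p=19, q=1
  k=1: a=16, p=305, q=16
  k=2: a=2, p=629, q=33

629/33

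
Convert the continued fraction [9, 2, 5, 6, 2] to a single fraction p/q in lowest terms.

1390/147

Fold from the inside: start with 2/1.
  6 + 1/2 = 13/2
  5 + 2/13 = 67/13
  2 + 13/67 = 147/67
  9 + 67/147 = 1390/147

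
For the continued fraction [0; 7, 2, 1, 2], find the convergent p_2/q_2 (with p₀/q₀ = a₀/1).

2/15

Using pₖ = aₖpₖ₋₁ + pₖ₋₂, qₖ = aₖqₖ₋₁ + qₖ₋₂ (with p₋₁=1, p₋₂=0, q₋₁=0, q₋₂=1):
  k=0: a=0, p=0, q=1
  k=1: a=7, p=1, q=7
  k=2: a=2, p=2, q=15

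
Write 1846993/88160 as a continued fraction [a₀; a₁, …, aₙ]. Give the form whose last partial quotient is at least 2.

[20; 1, 19, 5, 3, 14, 19]

1846993 = 20·88160 + 83793
88160 = 1·83793 + 4367
83793 = 19·4367 + 820
4367 = 5·820 + 267
820 = 3·267 + 19
267 = 14·19 + 1
19 = 19·1 + 0  (stop)
So 1846993/88160 = [20; 1, 19, 5, 3, 14, 19].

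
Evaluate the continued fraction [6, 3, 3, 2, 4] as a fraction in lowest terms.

643/102

Fold from the inside: start with 4/1.
  2 + 1/4 = 9/4
  3 + 4/9 = 31/9
  3 + 9/31 = 102/31
  6 + 31/102 = 643/102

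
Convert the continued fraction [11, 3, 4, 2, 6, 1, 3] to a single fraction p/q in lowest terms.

9444/835

Fold from the inside: start with 3/1.
  1 + 1/3 = 4/3
  6 + 3/4 = 27/4
  2 + 4/27 = 58/27
  4 + 27/58 = 259/58
  3 + 58/259 = 835/259
  11 + 259/835 = 9444/835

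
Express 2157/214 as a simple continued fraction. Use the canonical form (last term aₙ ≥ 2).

[10; 12, 1, 1, 2, 3]

2157 = 10*214 + 17
214 = 12*17 + 10
17 = 1*10 + 7
10 = 1*7 + 3
7 = 2*3 + 1
3 = 3*1 + 0  (stop)
So 2157/214 = [10; 12, 1, 1, 2, 3].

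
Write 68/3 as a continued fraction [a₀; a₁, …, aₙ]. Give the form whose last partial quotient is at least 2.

[22; 1, 2]

68 = 22·3 + 2
3 = 1·2 + 1
2 = 2·1 + 0  (stop)
So 68/3 = [22; 1, 2].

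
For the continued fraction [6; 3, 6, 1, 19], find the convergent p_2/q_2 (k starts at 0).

Using pₖ = aₖpₖ₋₁ + pₖ₋₂, qₖ = aₖqₖ₋₁ + qₖ₋₂ (with p₋₁=1, p₋₂=0, q₋₁=0, q₋₂=1):
  k=0: a=6, p=6, q=1
  k=1: a=3, p=19, q=3
  k=2: a=6, p=120, q=19

120/19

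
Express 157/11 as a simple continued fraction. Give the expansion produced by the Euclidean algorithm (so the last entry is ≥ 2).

[14; 3, 1, 2]

157 = 14×11 + 3
11 = 3×3 + 2
3 = 1×2 + 1
2 = 2×1 + 0  (stop)
So 157/11 = [14; 3, 1, 2].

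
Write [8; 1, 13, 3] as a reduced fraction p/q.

Fold from the inside: start with 3/1.
  13 + 1/3 = 40/3
  1 + 3/40 = 43/40
  8 + 40/43 = 384/43

384/43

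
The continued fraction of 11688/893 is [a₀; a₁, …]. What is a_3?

11688 = 13·893 + 79   →  a_0 = 13
893 = 11·79 + 24   →  a_1 = 11
79 = 3·24 + 7   →  a_2 = 3
24 = 3·7 + 3   →  a_3 = 3

3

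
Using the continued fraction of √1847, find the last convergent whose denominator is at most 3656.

157037/3654

√1847 = [42; 1, 41, 1, 84, …] (period length 4).
Convergents:
  p_0/q_0 = 42/1
  p_1/q_1 = 43/1
  p_2/q_2 = 1805/42
  p_3/q_3 = 1848/43
  p_4/q_4 = 157037/3654
  p_5/q_5 = 158885/3697
q_4 = 3654 ≤ 3656 < 3697 = q_5, so the answer is 157037/3654.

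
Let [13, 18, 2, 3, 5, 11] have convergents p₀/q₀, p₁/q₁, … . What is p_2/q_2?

483/37

Using pₖ = aₖpₖ₋₁ + pₖ₋₂, qₖ = aₖqₖ₋₁ + qₖ₋₂ (with p₋₁=1, p₋₂=0, q₋₁=0, q₋₂=1):
  k=0: a=13, p=13, q=1
  k=1: a=18, p=235, q=18
  k=2: a=2, p=483, q=37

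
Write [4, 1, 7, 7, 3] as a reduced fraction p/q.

873/179

Fold from the inside: start with 3/1.
  7 + 1/3 = 22/3
  7 + 3/22 = 157/22
  1 + 22/157 = 179/157
  4 + 157/179 = 873/179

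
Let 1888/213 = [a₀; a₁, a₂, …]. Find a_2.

1888 = 8·213 + 184   →  a_0 = 8
213 = 1·184 + 29   →  a_1 = 1
184 = 6·29 + 10   →  a_2 = 6

6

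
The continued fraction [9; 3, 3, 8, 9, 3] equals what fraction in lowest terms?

Using pₖ = aₖpₖ₋₁ + pₖ₋₂ and qₖ = aₖqₖ₋₁ + qₖ₋₂:
  k=0: a=9, p=9, q=1
  k=1: a=3, p=28, q=3
  k=2: a=3, p=93, q=10
  k=3: a=8, p=772, q=83
  k=4: a=9, p=7041, q=757
  k=5: a=3, p=21895, q=2354

21895/2354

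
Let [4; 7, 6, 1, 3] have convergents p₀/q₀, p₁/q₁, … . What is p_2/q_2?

178/43

Using pₖ = aₖpₖ₋₁ + pₖ₋₂, qₖ = aₖqₖ₋₁ + qₖ₋₂ (with p₋₁=1, p₋₂=0, q₋₁=0, q₋₂=1):
  k=0: a=4, p=4, q=1
  k=1: a=7, p=29, q=7
  k=2: a=6, p=178, q=43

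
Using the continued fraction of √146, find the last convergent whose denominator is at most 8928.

42049/3480

√146 = [12; 12, 24, …] (period length 2).
Convergents:
  p_0/q_0 = 12/1
  p_1/q_1 = 145/12
  p_2/q_2 = 3492/289
  p_3/q_3 = 42049/3480
  p_4/q_4 = 1012668/83809
q_3 = 3480 ≤ 8928 < 83809 = q_4, so the answer is 42049/3480.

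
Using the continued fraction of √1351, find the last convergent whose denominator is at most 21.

147/4

√1351 = [36; 1, 3, 10, 3, 1, 72, …] (period length 6).
Convergents:
  p_0/q_0 = 36/1
  p_1/q_1 = 37/1
  p_2/q_2 = 147/4
  p_3/q_3 = 1507/41
q_2 = 4 ≤ 21 < 41 = q_3, so the answer is 147/4.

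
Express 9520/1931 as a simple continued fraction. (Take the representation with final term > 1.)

9520 = 4·1931 + 1796
1931 = 1·1796 + 135
1796 = 13·135 + 41
135 = 3·41 + 12
41 = 3·12 + 5
12 = 2·5 + 2
5 = 2·2 + 1
2 = 2·1 + 0  (stop)
So 9520/1931 = [4; 1, 13, 3, 3, 2, 2, 2].

[4; 1, 13, 3, 3, 2, 2, 2]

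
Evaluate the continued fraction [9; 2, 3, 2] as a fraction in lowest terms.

151/16

Fold from the inside: start with 2/1.
  3 + 1/2 = 7/2
  2 + 2/7 = 16/7
  9 + 7/16 = 151/16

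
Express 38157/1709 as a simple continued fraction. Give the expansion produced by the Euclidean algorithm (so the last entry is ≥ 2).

[22; 3, 17, 2, 7, 2]

38157 = 22·1709 + 559
1709 = 3·559 + 32
559 = 17·32 + 15
32 = 2·15 + 2
15 = 7·2 + 1
2 = 2·1 + 0  (stop)
So 38157/1709 = [22; 3, 17, 2, 7, 2].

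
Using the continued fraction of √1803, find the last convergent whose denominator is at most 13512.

203137/4784

√1803 = [42; 2, 6, 28, 6, 2, 84, …] (period length 6).
Convergents:
  p_0/q_0 = 42/1
  p_1/q_1 = 85/2
  p_2/q_2 = 552/13
  p_3/q_3 = 15541/366
  p_4/q_4 = 93798/2209
  p_5/q_5 = 203137/4784
  p_6/q_6 = 17157306/404065
q_5 = 4784 ≤ 13512 < 404065 = q_6, so the answer is 203137/4784.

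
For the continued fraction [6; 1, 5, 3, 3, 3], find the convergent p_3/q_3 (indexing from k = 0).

Using pₖ = aₖpₖ₋₁ + pₖ₋₂, qₖ = aₖqₖ₋₁ + qₖ₋₂ (with p₋₁=1, p₋₂=0, q₋₁=0, q₋₂=1):
  k=0: a=6, p=6, q=1
  k=1: a=1, p=7, q=1
  k=2: a=5, p=41, q=6
  k=3: a=3, p=130, q=19

130/19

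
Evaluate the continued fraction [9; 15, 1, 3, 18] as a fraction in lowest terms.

10423/1150

Fold from the inside: start with 18/1.
  3 + 1/18 = 55/18
  1 + 18/55 = 73/55
  15 + 55/73 = 1150/73
  9 + 73/1150 = 10423/1150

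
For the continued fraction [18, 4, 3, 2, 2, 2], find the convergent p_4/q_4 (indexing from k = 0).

Using pₖ = aₖpₖ₋₁ + pₖ₋₂, qₖ = aₖqₖ₋₁ + qₖ₋₂ (with p₋₁=1, p₋₂=0, q₋₁=0, q₋₂=1):
  k=0: a=18, p=18, q=1
  k=1: a=4, p=73, q=4
  k=2: a=3, p=237, q=13
  k=3: a=2, p=547, q=30
  k=4: a=2, p=1331, q=73

1331/73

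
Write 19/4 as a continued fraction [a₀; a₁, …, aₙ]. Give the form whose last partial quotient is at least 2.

[4; 1, 3]

19 = 4×4 + 3
4 = 1×3 + 1
3 = 3×1 + 0  (stop)
So 19/4 = [4; 1, 3].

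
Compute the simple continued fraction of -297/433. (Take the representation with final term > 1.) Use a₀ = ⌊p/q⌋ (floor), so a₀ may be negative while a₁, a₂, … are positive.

-297 = -1·433 + 136
433 = 3·136 + 25
136 = 5·25 + 11
25 = 2·11 + 3
11 = 3·3 + 2
3 = 1·2 + 1
2 = 2·1 + 0  (stop)
So -297/433 = [-1; 3, 5, 2, 3, 1, 2].

[-1; 3, 5, 2, 3, 1, 2]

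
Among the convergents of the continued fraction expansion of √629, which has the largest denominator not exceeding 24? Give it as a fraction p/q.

√629 = [25; 12, 1, 1, 12, 50, …] (period length 5).
Convergents:
  p_0/q_0 = 25/1
  p_1/q_1 = 301/12
  p_2/q_2 = 326/13
  p_3/q_3 = 627/25
q_2 = 13 ≤ 24 < 25 = q_3, so the answer is 326/13.

326/13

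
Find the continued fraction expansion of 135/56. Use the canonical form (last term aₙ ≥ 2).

[2; 2, 2, 3, 3]

135 = 2×56 + 23
56 = 2×23 + 10
23 = 2×10 + 3
10 = 3×3 + 1
3 = 3×1 + 0  (stop)
So 135/56 = [2; 2, 2, 3, 3].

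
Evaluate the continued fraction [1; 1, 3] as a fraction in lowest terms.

Fold from the inside: start with 3/1.
  1 + 1/3 = 4/3
  1 + 3/4 = 7/4

7/4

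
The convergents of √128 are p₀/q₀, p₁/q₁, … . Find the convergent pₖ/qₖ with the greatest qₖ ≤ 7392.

39202/3465

√128 = [11; 3, 5, 3, 22, …] (period length 4).
Convergents:
  p_0/q_0 = 11/1
  p_1/q_1 = 34/3
  p_2/q_2 = 181/16
  p_3/q_3 = 577/51
  p_4/q_4 = 12875/1138
  p_5/q_5 = 39202/3465
  p_6/q_6 = 208885/18463
q_5 = 3465 ≤ 7392 < 18463 = q_6, so the answer is 39202/3465.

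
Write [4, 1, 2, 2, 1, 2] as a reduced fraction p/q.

127/27

Fold from the inside: start with 2/1.
  1 + 1/2 = 3/2
  2 + 2/3 = 8/3
  2 + 3/8 = 19/8
  1 + 8/19 = 27/19
  4 + 19/27 = 127/27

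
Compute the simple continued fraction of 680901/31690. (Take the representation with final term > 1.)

680901 = 21×31690 + 15411
31690 = 2×15411 + 868
15411 = 17×868 + 655
868 = 1×655 + 213
655 = 3×213 + 16
213 = 13×16 + 5
16 = 3×5 + 1
5 = 5×1 + 0  (stop)
So 680901/31690 = [21; 2, 17, 1, 3, 13, 3, 5].

[21; 2, 17, 1, 3, 13, 3, 5]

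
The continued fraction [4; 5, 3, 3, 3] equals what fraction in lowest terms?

Using pₖ = aₖpₖ₋₁ + pₖ₋₂ and qₖ = aₖqₖ₋₁ + qₖ₋₂:
  k=0: a=4, p=4, q=1
  k=1: a=5, p=21, q=5
  k=2: a=3, p=67, q=16
  k=3: a=3, p=222, q=53
  k=4: a=3, p=733, q=175

733/175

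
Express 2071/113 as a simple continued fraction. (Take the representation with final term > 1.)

[18; 3, 18, 2]

2071 = 18*113 + 37
113 = 3*37 + 2
37 = 18*2 + 1
2 = 2*1 + 0  (stop)
So 2071/113 = [18; 3, 18, 2].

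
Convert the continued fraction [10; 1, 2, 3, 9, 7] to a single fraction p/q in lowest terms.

Using pₖ = aₖpₖ₋₁ + pₖ₋₂ and qₖ = aₖqₖ₋₁ + qₖ₋₂:
  k=0: a=10, p=10, q=1
  k=1: a=1, p=11, q=1
  k=2: a=2, p=32, q=3
  k=3: a=3, p=107, q=10
  k=4: a=9, p=995, q=93
  k=5: a=7, p=7072, q=661

7072/661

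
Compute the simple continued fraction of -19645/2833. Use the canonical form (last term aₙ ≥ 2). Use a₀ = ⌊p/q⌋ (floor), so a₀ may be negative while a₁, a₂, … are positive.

-19645 = -7·2833 + 186
2833 = 15·186 + 43
186 = 4·43 + 14
43 = 3·14 + 1
14 = 14·1 + 0  (stop)
So -19645/2833 = [-7; 15, 4, 3, 14].

[-7; 15, 4, 3, 14]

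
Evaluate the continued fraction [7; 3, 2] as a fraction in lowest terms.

Fold from the inside: start with 2/1.
  3 + 1/2 = 7/2
  7 + 2/7 = 51/7

51/7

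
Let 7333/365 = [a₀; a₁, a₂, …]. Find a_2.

7333 = 20·365 + 33   →  a_0 = 20
365 = 11·33 + 2   →  a_1 = 11
33 = 16·2 + 1   →  a_2 = 16

16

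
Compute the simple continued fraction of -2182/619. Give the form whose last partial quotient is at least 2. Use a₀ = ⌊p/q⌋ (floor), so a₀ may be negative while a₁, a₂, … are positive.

[-4; 2, 9, 2, 15]

-2182 = -4*619 + 294
619 = 2*294 + 31
294 = 9*31 + 15
31 = 2*15 + 1
15 = 15*1 + 0  (stop)
So -2182/619 = [-4; 2, 9, 2, 15].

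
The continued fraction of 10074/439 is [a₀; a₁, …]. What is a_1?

10074 = 22·439 + 416   →  a_0 = 22
439 = 1·416 + 23   →  a_1 = 1

1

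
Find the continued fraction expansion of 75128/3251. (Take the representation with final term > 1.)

75128 = 23·3251 + 355
3251 = 9·355 + 56
355 = 6·56 + 19
56 = 2·19 + 18
19 = 1·18 + 1
18 = 18·1 + 0  (stop)
So 75128/3251 = [23; 9, 6, 2, 1, 18].

[23; 9, 6, 2, 1, 18]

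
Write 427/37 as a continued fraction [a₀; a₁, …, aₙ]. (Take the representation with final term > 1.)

427 = 11·37 + 20
37 = 1·20 + 17
20 = 1·17 + 3
17 = 5·3 + 2
3 = 1·2 + 1
2 = 2·1 + 0  (stop)
So 427/37 = [11; 1, 1, 5, 1, 2].

[11; 1, 1, 5, 1, 2]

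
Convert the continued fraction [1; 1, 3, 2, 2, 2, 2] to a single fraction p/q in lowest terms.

227/128

Using pₖ = aₖpₖ₋₁ + pₖ₋₂ and qₖ = aₖqₖ₋₁ + qₖ₋₂:
  k=0: a=1, p=1, q=1
  k=1: a=1, p=2, q=1
  k=2: a=3, p=7, q=4
  k=3: a=2, p=16, q=9
  k=4: a=2, p=39, q=22
  k=5: a=2, p=94, q=53
  k=6: a=2, p=227, q=128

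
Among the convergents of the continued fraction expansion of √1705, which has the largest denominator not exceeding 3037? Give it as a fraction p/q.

81551/1975

√1705 = [41; 3, 2, 3, 82, …] (period length 4).
Convergents:
  p_0/q_0 = 41/1
  p_1/q_1 = 124/3
  p_2/q_2 = 289/7
  p_3/q_3 = 991/24
  p_4/q_4 = 81551/1975
  p_5/q_5 = 245644/5949
q_4 = 1975 ≤ 3037 < 5949 = q_5, so the answer is 81551/1975.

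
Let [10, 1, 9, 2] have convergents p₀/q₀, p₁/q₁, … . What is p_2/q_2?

Using pₖ = aₖpₖ₋₁ + pₖ₋₂, qₖ = aₖqₖ₋₁ + qₖ₋₂ (with p₋₁=1, p₋₂=0, q₋₁=0, q₋₂=1):
  k=0: a=10, p=10, q=1
  k=1: a=1, p=11, q=1
  k=2: a=9, p=109, q=10

109/10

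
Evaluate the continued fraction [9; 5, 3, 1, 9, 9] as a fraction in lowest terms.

17149/1866

Using pₖ = aₖpₖ₋₁ + pₖ₋₂ and qₖ = aₖqₖ₋₁ + qₖ₋₂:
  k=0: a=9, p=9, q=1
  k=1: a=5, p=46, q=5
  k=2: a=3, p=147, q=16
  k=3: a=1, p=193, q=21
  k=4: a=9, p=1884, q=205
  k=5: a=9, p=17149, q=1866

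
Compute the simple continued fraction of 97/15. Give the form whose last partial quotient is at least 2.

[6; 2, 7]

97 = 6×15 + 7
15 = 2×7 + 1
7 = 7×1 + 0  (stop)
So 97/15 = [6; 2, 7].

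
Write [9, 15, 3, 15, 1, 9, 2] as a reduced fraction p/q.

142134/15679

Using pₖ = aₖpₖ₋₁ + pₖ₋₂ and qₖ = aₖqₖ₋₁ + qₖ₋₂:
  k=0: a=9, p=9, q=1
  k=1: a=15, p=136, q=15
  k=2: a=3, p=417, q=46
  k=3: a=15, p=6391, q=705
  k=4: a=1, p=6808, q=751
  k=5: a=9, p=67663, q=7464
  k=6: a=2, p=142134, q=15679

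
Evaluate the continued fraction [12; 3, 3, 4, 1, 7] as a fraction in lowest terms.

Fold from the inside: start with 7/1.
  1 + 1/7 = 8/7
  4 + 7/8 = 39/8
  3 + 8/39 = 125/39
  3 + 39/125 = 414/125
  12 + 125/414 = 5093/414

5093/414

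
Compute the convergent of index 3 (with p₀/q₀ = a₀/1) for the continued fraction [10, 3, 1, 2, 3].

113/11

Using pₖ = aₖpₖ₋₁ + pₖ₋₂, qₖ = aₖqₖ₋₁ + qₖ₋₂ (with p₋₁=1, p₋₂=0, q₋₁=0, q₋₂=1):
  k=0: a=10, p=10, q=1
  k=1: a=3, p=31, q=3
  k=2: a=1, p=41, q=4
  k=3: a=2, p=113, q=11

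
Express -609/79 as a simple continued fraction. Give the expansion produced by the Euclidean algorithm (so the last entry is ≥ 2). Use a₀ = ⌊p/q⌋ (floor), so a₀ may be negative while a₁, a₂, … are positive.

[-8; 3, 2, 3, 3]

-609 = -8·79 + 23
79 = 3·23 + 10
23 = 2·10 + 3
10 = 3·3 + 1
3 = 3·1 + 0  (stop)
So -609/79 = [-8; 3, 2, 3, 3].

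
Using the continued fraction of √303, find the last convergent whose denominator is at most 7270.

86843/4989

√303 = [17; 2, 2, 5, 2, 2, 34, …] (period length 6).
Convergents:
  p_0/q_0 = 17/1
  p_1/q_1 = 35/2
  p_2/q_2 = 87/5
  p_3/q_3 = 470/27
  p_4/q_4 = 1027/59
  p_5/q_5 = 2524/145
  p_6/q_6 = 86843/4989
  p_7/q_7 = 176210/10123
q_6 = 4989 ≤ 7270 < 10123 = q_7, so the answer is 86843/4989.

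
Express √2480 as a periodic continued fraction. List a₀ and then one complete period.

[49; 1, 3, 1, 98]

a₀ = ⌊√2480⌋ = 49.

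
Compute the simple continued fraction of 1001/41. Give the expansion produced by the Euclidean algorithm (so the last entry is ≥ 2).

1001 = 24*41 + 17
41 = 2*17 + 7
17 = 2*7 + 3
7 = 2*3 + 1
3 = 3*1 + 0  (stop)
So 1001/41 = [24; 2, 2, 2, 3].

[24; 2, 2, 2, 3]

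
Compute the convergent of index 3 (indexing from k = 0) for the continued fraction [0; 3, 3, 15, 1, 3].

46/153

Using pₖ = aₖpₖ₋₁ + pₖ₋₂, qₖ = aₖqₖ₋₁ + qₖ₋₂ (with p₋₁=1, p₋₂=0, q₋₁=0, q₋₂=1):
  k=0: a=0, p=0, q=1
  k=1: a=3, p=1, q=3
  k=2: a=3, p=3, q=10
  k=3: a=15, p=46, q=153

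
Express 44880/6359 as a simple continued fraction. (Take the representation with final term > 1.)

44880 = 7×6359 + 367
6359 = 17×367 + 120
367 = 3×120 + 7
120 = 17×7 + 1
7 = 7×1 + 0  (stop)
So 44880/6359 = [7; 17, 3, 17, 7].

[7; 17, 3, 17, 7]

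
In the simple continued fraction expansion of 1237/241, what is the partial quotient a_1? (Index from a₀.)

7

1237 = 5·241 + 32   →  a_0 = 5
241 = 7·32 + 17   →  a_1 = 7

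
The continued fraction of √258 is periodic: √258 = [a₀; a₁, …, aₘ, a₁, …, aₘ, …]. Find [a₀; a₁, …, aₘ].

[16; 16, 32]

a₀ = ⌊√258⌋ = 16.
With m₀=0, d₀=1 and mₖ₊₁ = dₖaₖ − mₖ, dₖ₊₁ = (n − mₖ₊₁²)/dₖ, aₖ₊₁ = ⌊(a₀+mₖ₊₁)/dₖ₊₁⌋:
  k=1: m=16, d=2, a=16
  k=2: m=16, d=1, a=32
d=1 and a=2a₀=32 at k=2, so the next step gives (m, d) = (16, 2) again — its k=1 value — and the period has length 2.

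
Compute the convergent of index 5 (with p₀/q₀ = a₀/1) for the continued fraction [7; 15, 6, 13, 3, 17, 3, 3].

451111/63843

Using pₖ = aₖpₖ₋₁ + pₖ₋₂, qₖ = aₖqₖ₋₁ + qₖ₋₂ (with p₋₁=1, p₋₂=0, q₋₁=0, q₋₂=1):
  k=0: a=7, p=7, q=1
  k=1: a=15, p=106, q=15
  k=2: a=6, p=643, q=91
  k=3: a=13, p=8465, q=1198
  k=4: a=3, p=26038, q=3685
  k=5: a=17, p=451111, q=63843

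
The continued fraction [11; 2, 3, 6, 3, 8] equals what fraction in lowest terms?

13215/1156

Fold from the inside: start with 8/1.
  3 + 1/8 = 25/8
  6 + 8/25 = 158/25
  3 + 25/158 = 499/158
  2 + 158/499 = 1156/499
  11 + 499/1156 = 13215/1156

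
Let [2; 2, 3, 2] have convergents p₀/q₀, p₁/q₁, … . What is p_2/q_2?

17/7

Using pₖ = aₖpₖ₋₁ + pₖ₋₂, qₖ = aₖqₖ₋₁ + qₖ₋₂ (with p₋₁=1, p₋₂=0, q₋₁=0, q₋₂=1):
  k=0: a=2, p=2, q=1
  k=1: a=2, p=5, q=2
  k=2: a=3, p=17, q=7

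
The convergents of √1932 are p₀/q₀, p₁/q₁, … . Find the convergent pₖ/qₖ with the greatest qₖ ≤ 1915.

√1932 = [43; 1, 20, 1, 86, …] (period length 4).
Convergents:
  p_0/q_0 = 43/1
  p_1/q_1 = 44/1
  p_2/q_2 = 923/21
  p_3/q_3 = 967/22
  p_4/q_4 = 84085/1913
  p_5/q_5 = 85052/1935
q_4 = 1913 ≤ 1915 < 1935 = q_5, so the answer is 84085/1913.

84085/1913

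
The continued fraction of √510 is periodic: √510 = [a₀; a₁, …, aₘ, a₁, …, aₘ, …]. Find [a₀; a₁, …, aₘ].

a₀ = ⌊√510⌋ = 22.

[22; 1, 1, 2, 1, 1, 44]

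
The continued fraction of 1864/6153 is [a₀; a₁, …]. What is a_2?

1864 = 0·6153 + 1864   →  a_0 = 0
6153 = 3·1864 + 561   →  a_1 = 3
1864 = 3·561 + 181   →  a_2 = 3

3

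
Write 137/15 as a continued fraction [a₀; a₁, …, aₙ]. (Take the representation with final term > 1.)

[9; 7, 2]

137 = 9*15 + 2
15 = 7*2 + 1
2 = 2*1 + 0  (stop)
So 137/15 = [9; 7, 2].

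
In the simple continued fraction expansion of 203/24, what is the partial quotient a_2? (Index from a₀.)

5

203 = 8·24 + 11   →  a_0 = 8
24 = 2·11 + 2   →  a_1 = 2
11 = 5·2 + 1   →  a_2 = 5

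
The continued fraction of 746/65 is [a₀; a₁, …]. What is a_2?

10

746 = 11·65 + 31   →  a_0 = 11
65 = 2·31 + 3   →  a_1 = 2
31 = 10·3 + 1   →  a_2 = 10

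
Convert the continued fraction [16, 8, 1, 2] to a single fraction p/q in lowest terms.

419/26

Using pₖ = aₖpₖ₋₁ + pₖ₋₂ and qₖ = aₖqₖ₋₁ + qₖ₋₂:
  k=0: a=16, p=16, q=1
  k=1: a=8, p=129, q=8
  k=2: a=1, p=145, q=9
  k=3: a=2, p=419, q=26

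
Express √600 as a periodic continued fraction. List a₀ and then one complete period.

a₀ = ⌊√600⌋ = 24.

[24; 2, 48]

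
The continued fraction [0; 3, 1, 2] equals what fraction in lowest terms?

3/11

Fold from the inside: start with 2/1.
  1 + 1/2 = 3/2
  3 + 2/3 = 11/3
  0 + 3/11 = 3/11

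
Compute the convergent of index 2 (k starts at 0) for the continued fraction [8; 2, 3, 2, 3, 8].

59/7

Using pₖ = aₖpₖ₋₁ + pₖ₋₂, qₖ = aₖqₖ₋₁ + qₖ₋₂ (with p₋₁=1, p₋₂=0, q₋₁=0, q₋₂=1):
  k=0: a=8, p=8, q=1
  k=1: a=2, p=17, q=2
  k=2: a=3, p=59, q=7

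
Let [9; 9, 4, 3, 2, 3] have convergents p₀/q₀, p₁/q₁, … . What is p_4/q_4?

Using pₖ = aₖpₖ₋₁ + pₖ₋₂, qₖ = aₖqₖ₋₁ + qₖ₋₂ (with p₋₁=1, p₋₂=0, q₋₁=0, q₋₂=1):
  k=0: a=9, p=9, q=1
  k=1: a=9, p=82, q=9
  k=2: a=4, p=337, q=37
  k=3: a=3, p=1093, q=120
  k=4: a=2, p=2523, q=277

2523/277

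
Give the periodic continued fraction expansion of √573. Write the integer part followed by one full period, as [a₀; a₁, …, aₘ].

[23; 1, 14, 1, 46]

a₀ = ⌊√573⌋ = 23.
With m₀=0, d₀=1 and mₖ₊₁ = dₖaₖ − mₖ, dₖ₊₁ = (n − mₖ₊₁²)/dₖ, aₖ₊₁ = ⌊(a₀+mₖ₊₁)/dₖ₊₁⌋:
  k=1: m=23, d=44, a=1
  k=2: m=21, d=3, a=14
  k=3: m=21, d=44, a=1
  k=4: m=23, d=1, a=46
d=1 and a=2a₀=46 at k=4, so the next step gives (m, d) = (23, 44) again — its k=1 value — and the period has length 4.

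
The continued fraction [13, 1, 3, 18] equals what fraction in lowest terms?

Fold from the inside: start with 18/1.
  3 + 1/18 = 55/18
  1 + 18/55 = 73/55
  13 + 55/73 = 1004/73

1004/73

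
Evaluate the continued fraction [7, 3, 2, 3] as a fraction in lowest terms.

175/24

Fold from the inside: start with 3/1.
  2 + 1/3 = 7/3
  3 + 3/7 = 24/7
  7 + 7/24 = 175/24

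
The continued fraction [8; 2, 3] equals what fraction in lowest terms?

59/7

Using pₖ = aₖpₖ₋₁ + pₖ₋₂ and qₖ = aₖqₖ₋₁ + qₖ₋₂:
  k=0: a=8, p=8, q=1
  k=1: a=2, p=17, q=2
  k=2: a=3, p=59, q=7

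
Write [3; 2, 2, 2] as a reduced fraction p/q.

Using pₖ = aₖpₖ₋₁ + pₖ₋₂ and qₖ = aₖqₖ₋₁ + qₖ₋₂:
  k=0: a=3, p=3, q=1
  k=1: a=2, p=7, q=2
  k=2: a=2, p=17, q=5
  k=3: a=2, p=41, q=12

41/12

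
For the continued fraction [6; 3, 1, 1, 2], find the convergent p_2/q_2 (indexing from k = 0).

Using pₖ = aₖpₖ₋₁ + pₖ₋₂, qₖ = aₖqₖ₋₁ + qₖ₋₂ (with p₋₁=1, p₋₂=0, q₋₁=0, q₋₂=1):
  k=0: a=6, p=6, q=1
  k=1: a=3, p=19, q=3
  k=2: a=1, p=25, q=4

25/4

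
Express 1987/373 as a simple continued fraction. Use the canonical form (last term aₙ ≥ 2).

1987 = 5·373 + 122
373 = 3·122 + 7
122 = 17·7 + 3
7 = 2·3 + 1
3 = 3·1 + 0  (stop)
So 1987/373 = [5; 3, 17, 2, 3].

[5; 3, 17, 2, 3]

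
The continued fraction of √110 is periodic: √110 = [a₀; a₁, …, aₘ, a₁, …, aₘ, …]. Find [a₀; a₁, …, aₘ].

[10; 2, 20]

a₀ = ⌊√110⌋ = 10.
With m₀=0, d₀=1 and mₖ₊₁ = dₖaₖ − mₖ, dₖ₊₁ = (n − mₖ₊₁²)/dₖ, aₖ₊₁ = ⌊(a₀+mₖ₊₁)/dₖ₊₁⌋:
  k=1: m=10, d=10, a=2
  k=2: m=10, d=1, a=20
d=1 and a=2a₀=20 at k=2, so the next step gives (m, d) = (10, 10) again — its k=1 value — and the period has length 2.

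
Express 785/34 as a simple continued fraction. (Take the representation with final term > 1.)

[23; 11, 3]

785 = 23×34 + 3
34 = 11×3 + 1
3 = 3×1 + 0  (stop)
So 785/34 = [23; 11, 3].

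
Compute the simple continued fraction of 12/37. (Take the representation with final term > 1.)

[0; 3, 12]

12 = 0*37 + 12
37 = 3*12 + 1
12 = 12*1 + 0  (stop)
So 12/37 = [0; 3, 12].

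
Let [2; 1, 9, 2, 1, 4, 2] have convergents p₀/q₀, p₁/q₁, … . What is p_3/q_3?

Using pₖ = aₖpₖ₋₁ + pₖ₋₂, qₖ = aₖqₖ₋₁ + qₖ₋₂ (with p₋₁=1, p₋₂=0, q₋₁=0, q₋₂=1):
  k=0: a=2, p=2, q=1
  k=1: a=1, p=3, q=1
  k=2: a=9, p=29, q=10
  k=3: a=2, p=61, q=21

61/21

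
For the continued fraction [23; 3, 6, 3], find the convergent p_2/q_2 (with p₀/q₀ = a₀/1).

443/19

Using pₖ = aₖpₖ₋₁ + pₖ₋₂, qₖ = aₖqₖ₋₁ + qₖ₋₂ (with p₋₁=1, p₋₂=0, q₋₁=0, q₋₂=1):
  k=0: a=23, p=23, q=1
  k=1: a=3, p=70, q=3
  k=2: a=6, p=443, q=19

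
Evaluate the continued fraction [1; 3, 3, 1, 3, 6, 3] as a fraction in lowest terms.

1267/970

Using pₖ = aₖpₖ₋₁ + pₖ₋₂ and qₖ = aₖqₖ₋₁ + qₖ₋₂:
  k=0: a=1, p=1, q=1
  k=1: a=3, p=4, q=3
  k=2: a=3, p=13, q=10
  k=3: a=1, p=17, q=13
  k=4: a=3, p=64, q=49
  k=5: a=6, p=401, q=307
  k=6: a=3, p=1267, q=970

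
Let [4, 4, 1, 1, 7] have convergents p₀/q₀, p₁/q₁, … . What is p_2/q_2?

Using pₖ = aₖpₖ₋₁ + pₖ₋₂, qₖ = aₖqₖ₋₁ + qₖ₋₂ (with p₋₁=1, p₋₂=0, q₋₁=0, q₋₂=1):
  k=0: a=4, p=4, q=1
  k=1: a=4, p=17, q=4
  k=2: a=1, p=21, q=5

21/5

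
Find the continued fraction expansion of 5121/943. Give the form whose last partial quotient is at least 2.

[5; 2, 3, 10, 13]

5121 = 5·943 + 406
943 = 2·406 + 131
406 = 3·131 + 13
131 = 10·13 + 1
13 = 13·1 + 0  (stop)
So 5121/943 = [5; 2, 3, 10, 13].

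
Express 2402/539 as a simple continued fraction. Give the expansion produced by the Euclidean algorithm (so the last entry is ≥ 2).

[4; 2, 5, 4, 3, 1, 2]

2402 = 4·539 + 246
539 = 2·246 + 47
246 = 5·47 + 11
47 = 4·11 + 3
11 = 3·3 + 2
3 = 1·2 + 1
2 = 2·1 + 0  (stop)
So 2402/539 = [4; 2, 5, 4, 3, 1, 2].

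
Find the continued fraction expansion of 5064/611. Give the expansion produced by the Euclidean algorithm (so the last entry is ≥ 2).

5064 = 8·611 + 176
611 = 3·176 + 83
176 = 2·83 + 10
83 = 8·10 + 3
10 = 3·3 + 1
3 = 3·1 + 0  (stop)
So 5064/611 = [8; 3, 2, 8, 3, 3].

[8; 3, 2, 8, 3, 3]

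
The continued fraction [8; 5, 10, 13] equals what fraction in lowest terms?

5475/668

Using pₖ = aₖpₖ₋₁ + pₖ₋₂ and qₖ = aₖqₖ₋₁ + qₖ₋₂:
  k=0: a=8, p=8, q=1
  k=1: a=5, p=41, q=5
  k=2: a=10, p=418, q=51
  k=3: a=13, p=5475, q=668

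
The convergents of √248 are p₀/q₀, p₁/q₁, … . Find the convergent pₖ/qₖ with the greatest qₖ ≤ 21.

63/4

√248 = [15; 1, 2, 1, 30, …] (period length 4).
Convergents:
  p_0/q_0 = 15/1
  p_1/q_1 = 16/1
  p_2/q_2 = 47/3
  p_3/q_3 = 63/4
  p_4/q_4 = 1937/123
q_3 = 4 ≤ 21 < 123 = q_4, so the answer is 63/4.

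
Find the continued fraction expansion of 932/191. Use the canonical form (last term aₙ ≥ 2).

[4; 1, 7, 3, 3, 2]

932 = 4*191 + 168
191 = 1*168 + 23
168 = 7*23 + 7
23 = 3*7 + 2
7 = 3*2 + 1
2 = 2*1 + 0  (stop)
So 932/191 = [4; 1, 7, 3, 3, 2].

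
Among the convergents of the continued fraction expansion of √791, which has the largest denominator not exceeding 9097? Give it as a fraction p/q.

√791 = [28; 8, 56, …] (period length 2).
Convergents:
  p_0/q_0 = 28/1
  p_1/q_1 = 225/8
  p_2/q_2 = 12628/449
  p_3/q_3 = 101249/3600
  p_4/q_4 = 5682572/202049
q_3 = 3600 ≤ 9097 < 202049 = q_4, so the answer is 101249/3600.

101249/3600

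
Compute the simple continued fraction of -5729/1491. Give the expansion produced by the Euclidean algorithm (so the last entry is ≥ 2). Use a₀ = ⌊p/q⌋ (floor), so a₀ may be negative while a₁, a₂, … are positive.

-5729 = -4*1491 + 235
1491 = 6*235 + 81
235 = 2*81 + 73
81 = 1*73 + 8
73 = 9*8 + 1
8 = 8*1 + 0  (stop)
So -5729/1491 = [-4; 6, 2, 1, 9, 8].

[-4; 6, 2, 1, 9, 8]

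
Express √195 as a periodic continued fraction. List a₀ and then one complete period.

[13; 1, 26]

a₀ = ⌊√195⌋ = 13.
With m₀=0, d₀=1 and mₖ₊₁ = dₖaₖ − mₖ, dₖ₊₁ = (n − mₖ₊₁²)/dₖ, aₖ₊₁ = ⌊(a₀+mₖ₊₁)/dₖ₊₁⌋:
  k=1: m=13, d=26, a=1
  k=2: m=13, d=1, a=26
d=1 and a=2a₀=26 at k=2, so the next step gives (m, d) = (13, 26) again — its k=1 value — and the period has length 2.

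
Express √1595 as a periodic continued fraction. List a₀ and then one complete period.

a₀ = ⌊√1595⌋ = 39.
With m₀=0, d₀=1 and mₖ₊₁ = dₖaₖ − mₖ, dₖ₊₁ = (n − mₖ₊₁²)/dₖ, aₖ₊₁ = ⌊(a₀+mₖ₊₁)/dₖ₊₁⌋:
  k=1: m=39, d=74, a=1
  k=2: m=35, d=5, a=14
  k=3: m=35, d=74, a=1
  k=4: m=39, d=1, a=78
d=1 and a=2a₀=78 at k=4, so the next step gives (m, d) = (39, 74) again — its k=1 value — and the period has length 4.

[39; 1, 14, 1, 78]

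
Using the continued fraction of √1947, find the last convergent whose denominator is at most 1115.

√1947 = [44; 8, 88, …] (period length 2).
Convergents:
  p_0/q_0 = 44/1
  p_1/q_1 = 353/8
  p_2/q_2 = 31108/705
  p_3/q_3 = 249217/5648
q_2 = 705 ≤ 1115 < 5648 = q_3, so the answer is 31108/705.

31108/705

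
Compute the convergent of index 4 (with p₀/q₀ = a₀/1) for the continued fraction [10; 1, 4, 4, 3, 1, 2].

735/68

Using pₖ = aₖpₖ₋₁ + pₖ₋₂, qₖ = aₖqₖ₋₁ + qₖ₋₂ (with p₋₁=1, p₋₂=0, q₋₁=0, q₋₂=1):
  k=0: a=10, p=10, q=1
  k=1: a=1, p=11, q=1
  k=2: a=4, p=54, q=5
  k=3: a=4, p=227, q=21
  k=4: a=3, p=735, q=68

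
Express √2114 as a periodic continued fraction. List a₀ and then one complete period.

[45; 1, 44, 1, 90]

a₀ = ⌊√2114⌋ = 45.
With m₀=0, d₀=1 and mₖ₊₁ = dₖaₖ − mₖ, dₖ₊₁ = (n − mₖ₊₁²)/dₖ, aₖ₊₁ = ⌊(a₀+mₖ₊₁)/dₖ₊₁⌋:
  k=1: m=45, d=89, a=1
  k=2: m=44, d=2, a=44
  k=3: m=44, d=89, a=1
  k=4: m=45, d=1, a=90
d=1 and a=2a₀=90 at k=4, so the next step gives (m, d) = (45, 89) again — its k=1 value — and the period has length 4.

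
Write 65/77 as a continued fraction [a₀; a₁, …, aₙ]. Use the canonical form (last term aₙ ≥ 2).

[0; 1, 5, 2, 2, 2]

65 = 0*77 + 65
77 = 1*65 + 12
65 = 5*12 + 5
12 = 2*5 + 2
5 = 2*2 + 1
2 = 2*1 + 0  (stop)
So 65/77 = [0; 1, 5, 2, 2, 2].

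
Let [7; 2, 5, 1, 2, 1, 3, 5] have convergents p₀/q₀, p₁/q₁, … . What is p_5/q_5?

Using pₖ = aₖpₖ₋₁ + pₖ₋₂, qₖ = aₖqₖ₋₁ + qₖ₋₂ (with p₋₁=1, p₋₂=0, q₋₁=0, q₋₂=1):
  k=0: a=7, p=7, q=1
  k=1: a=2, p=15, q=2
  k=2: a=5, p=82, q=11
  k=3: a=1, p=97, q=13
  k=4: a=2, p=276, q=37
  k=5: a=1, p=373, q=50

373/50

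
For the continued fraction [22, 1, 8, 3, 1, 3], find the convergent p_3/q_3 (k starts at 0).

Using pₖ = aₖpₖ₋₁ + pₖ₋₂, qₖ = aₖqₖ₋₁ + qₖ₋₂ (with p₋₁=1, p₋₂=0, q₋₁=0, q₋₂=1):
  k=0: a=22, p=22, q=1
  k=1: a=1, p=23, q=1
  k=2: a=8, p=206, q=9
  k=3: a=3, p=641, q=28

641/28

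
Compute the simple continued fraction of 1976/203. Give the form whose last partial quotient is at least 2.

1976 = 9*203 + 149
203 = 1*149 + 54
149 = 2*54 + 41
54 = 1*41 + 13
41 = 3*13 + 2
13 = 6*2 + 1
2 = 2*1 + 0  (stop)
So 1976/203 = [9; 1, 2, 1, 3, 6, 2].

[9; 1, 2, 1, 3, 6, 2]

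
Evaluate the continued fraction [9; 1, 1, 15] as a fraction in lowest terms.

295/31

Fold from the inside: start with 15/1.
  1 + 1/15 = 16/15
  1 + 15/16 = 31/16
  9 + 16/31 = 295/31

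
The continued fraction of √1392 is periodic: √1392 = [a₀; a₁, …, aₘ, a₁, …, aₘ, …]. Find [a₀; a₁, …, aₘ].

a₀ = ⌊√1392⌋ = 37.

[37; 3, 4, 3, 74]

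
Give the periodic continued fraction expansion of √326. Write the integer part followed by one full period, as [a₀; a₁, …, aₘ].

a₀ = ⌊√326⌋ = 18.
With m₀=0, d₀=1 and mₖ₊₁ = dₖaₖ − mₖ, dₖ₊₁ = (n − mₖ₊₁²)/dₖ, aₖ₊₁ = ⌊(a₀+mₖ₊₁)/dₖ₊₁⌋:
  k=1: m=18, d=2, a=18
  k=2: m=18, d=1, a=36
d=1 and a=2a₀=36 at k=2, so the next step gives (m, d) = (18, 2) again — its k=1 value — and the period has length 2.

[18; 18, 36]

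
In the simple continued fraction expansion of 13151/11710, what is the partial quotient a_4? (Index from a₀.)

13151 = 1·11710 + 1441   →  a_0 = 1
11710 = 8·1441 + 182   →  a_1 = 8
1441 = 7·182 + 167   →  a_2 = 7
182 = 1·167 + 15   →  a_3 = 1
167 = 11·15 + 2   →  a_4 = 11

11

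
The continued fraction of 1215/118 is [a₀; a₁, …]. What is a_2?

2

1215 = 10·118 + 35   →  a_0 = 10
118 = 3·35 + 13   →  a_1 = 3
35 = 2·13 + 9   →  a_2 = 2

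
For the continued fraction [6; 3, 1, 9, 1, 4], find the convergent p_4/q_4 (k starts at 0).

269/43

Using pₖ = aₖpₖ₋₁ + pₖ₋₂, qₖ = aₖqₖ₋₁ + qₖ₋₂ (with p₋₁=1, p₋₂=0, q₋₁=0, q₋₂=1):
  k=0: a=6, p=6, q=1
  k=1: a=3, p=19, q=3
  k=2: a=1, p=25, q=4
  k=3: a=9, p=244, q=39
  k=4: a=1, p=269, q=43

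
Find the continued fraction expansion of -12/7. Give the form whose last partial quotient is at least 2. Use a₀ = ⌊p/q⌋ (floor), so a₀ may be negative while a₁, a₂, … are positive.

-12 = -2*7 + 2
7 = 3*2 + 1
2 = 2*1 + 0  (stop)
So -12/7 = [-2; 3, 2].

[-2; 3, 2]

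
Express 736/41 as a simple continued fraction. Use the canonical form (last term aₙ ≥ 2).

736 = 17·41 + 39
41 = 1·39 + 2
39 = 19·2 + 1
2 = 2·1 + 0  (stop)
So 736/41 = [17; 1, 19, 2].

[17; 1, 19, 2]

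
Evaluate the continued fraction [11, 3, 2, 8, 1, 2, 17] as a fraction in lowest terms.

Using pₖ = aₖpₖ₋₁ + pₖ₋₂ and qₖ = aₖqₖ₋₁ + qₖ₋₂:
  k=0: a=11, p=11, q=1
  k=1: a=3, p=34, q=3
  k=2: a=2, p=79, q=7
  k=3: a=8, p=666, q=59
  k=4: a=1, p=745, q=66
  k=5: a=2, p=2156, q=191
  k=6: a=17, p=37397, q=3313

37397/3313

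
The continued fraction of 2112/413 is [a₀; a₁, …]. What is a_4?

1

2112 = 5·413 + 47   →  a_0 = 5
413 = 8·47 + 37   →  a_1 = 8
47 = 1·37 + 10   →  a_2 = 1
37 = 3·10 + 7   →  a_3 = 3
10 = 1·7 + 3   →  a_4 = 1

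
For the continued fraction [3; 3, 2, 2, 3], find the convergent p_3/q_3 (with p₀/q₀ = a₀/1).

56/17

Using pₖ = aₖpₖ₋₁ + pₖ₋₂, qₖ = aₖqₖ₋₁ + qₖ₋₂ (with p₋₁=1, p₋₂=0, q₋₁=0, q₋₂=1):
  k=0: a=3, p=3, q=1
  k=1: a=3, p=10, q=3
  k=2: a=2, p=23, q=7
  k=3: a=2, p=56, q=17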